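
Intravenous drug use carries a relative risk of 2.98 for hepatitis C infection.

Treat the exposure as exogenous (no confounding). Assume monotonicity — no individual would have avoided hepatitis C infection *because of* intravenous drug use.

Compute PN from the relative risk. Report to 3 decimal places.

PN ≈ 0.664

Under exogeneity and monotonicity, PN = (RR − 1) / RR = 1 − 1/RR.
PN = (2.98 − 1) / 2.98 = 1.98 / 2.98 ≈ 0.6644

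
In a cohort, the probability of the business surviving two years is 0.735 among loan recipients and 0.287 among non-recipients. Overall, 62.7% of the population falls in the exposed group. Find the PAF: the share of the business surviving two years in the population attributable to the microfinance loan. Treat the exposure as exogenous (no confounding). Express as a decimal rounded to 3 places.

PAF ≈ 0.495

Let p₁ = 0.735, p₀ = 0.287.
Overall risk P(Y=1) = π·p₁ + (1−π)·p₀ = 0.627×0.735 + 0.373×0.287 = 0.5679.
Under exogeneity, PAF = [P(Y=1) − p₀] / P(Y=1).
PAF = (0.5679 − 0.287) / 0.5679 ≈ 0.4946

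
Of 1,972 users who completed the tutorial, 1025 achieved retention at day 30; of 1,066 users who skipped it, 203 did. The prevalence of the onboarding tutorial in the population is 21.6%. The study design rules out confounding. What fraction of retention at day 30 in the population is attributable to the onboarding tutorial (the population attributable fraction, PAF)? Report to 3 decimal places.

p₁ = P(outcome | exposed) = 1025/1972 = 0.51978
p₀ = P(outcome | unexposed) = 203/1066 = 0.19043
Overall risk P(Y=1) = π·p₁ + (1−π)·p₀ = 0.216×0.51978 + 0.784×0.19043 = 0.26157.
Under exogeneity, PAF = [P(Y=1) − p₀] / P(Y=1).
PAF = (0.26157 − 0.19043) / 0.26157 ≈ 0.2720

PAF ≈ 0.272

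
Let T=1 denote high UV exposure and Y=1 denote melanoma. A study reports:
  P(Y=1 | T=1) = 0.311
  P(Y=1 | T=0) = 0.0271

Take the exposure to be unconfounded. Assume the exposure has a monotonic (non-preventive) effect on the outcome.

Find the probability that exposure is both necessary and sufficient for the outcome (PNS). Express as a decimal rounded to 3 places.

PNS ≈ 0.284

Let p₁ = 0.311, p₀ = 0.0271.
Under exogeneity and monotonicity, PNS = p₁ − p₀.
PNS = 0.311 − 0.0271 = 0.2839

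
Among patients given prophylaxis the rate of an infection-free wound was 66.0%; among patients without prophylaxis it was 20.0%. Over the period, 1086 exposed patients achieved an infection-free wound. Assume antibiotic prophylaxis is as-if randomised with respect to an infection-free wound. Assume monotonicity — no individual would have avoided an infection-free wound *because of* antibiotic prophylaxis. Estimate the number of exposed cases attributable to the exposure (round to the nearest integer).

about 757 cases

p₁ = 0.66, p₀ = 0.2.
PN = (p₁ − p₀)/p₁ = (0.66 − 0.2) / 0.66 ≈ 0.69697.
Attributable cases ≈ PN × (exposed cases) = 0.69697 × 1086 ≈ 756.91.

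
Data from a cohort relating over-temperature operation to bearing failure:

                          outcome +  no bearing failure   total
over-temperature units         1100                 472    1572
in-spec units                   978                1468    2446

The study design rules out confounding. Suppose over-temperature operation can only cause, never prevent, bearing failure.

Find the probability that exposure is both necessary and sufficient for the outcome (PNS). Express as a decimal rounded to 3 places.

PNS ≈ 0.300

p₁ = P(outcome | exposed) = 1100/1572 = 0.69975
p₀ = P(outcome | unexposed) = 978/2446 = 0.39984
Under exogeneity and monotonicity, PNS = p₁ − p₀.
PNS = 0.69975 − 0.39984 = 0.29991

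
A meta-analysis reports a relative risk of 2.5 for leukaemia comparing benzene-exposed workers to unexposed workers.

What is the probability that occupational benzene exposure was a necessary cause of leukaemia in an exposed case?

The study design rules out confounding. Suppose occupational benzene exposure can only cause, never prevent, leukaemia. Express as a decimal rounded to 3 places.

Under exogeneity and monotonicity, PN = (RR − 1) / RR = 1 − 1/RR.
PN = (2.5 − 1) / 2.5 = 1.5 / 2.5 ≈ 0.6000

PN ≈ 0.600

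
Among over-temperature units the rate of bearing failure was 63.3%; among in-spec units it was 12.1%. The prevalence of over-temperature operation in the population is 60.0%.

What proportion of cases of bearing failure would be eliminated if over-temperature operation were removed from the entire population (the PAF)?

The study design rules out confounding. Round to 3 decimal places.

PAF ≈ 0.717

p₁ = 0.633, p₀ = 0.121.
Overall risk P(Y=1) = π·p₁ + (1−π)·p₀ = 0.6×0.633 + 0.4×0.121 = 0.4282.
Under exogeneity, PAF = [P(Y=1) − p₀] / P(Y=1).
PAF = (0.4282 − 0.121) / 0.4282 ≈ 0.7174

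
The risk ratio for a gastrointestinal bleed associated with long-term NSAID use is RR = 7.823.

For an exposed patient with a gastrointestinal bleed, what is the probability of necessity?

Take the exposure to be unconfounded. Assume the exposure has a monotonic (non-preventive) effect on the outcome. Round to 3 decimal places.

Under exogeneity and monotonicity, PN = (RR − 1) / RR = 1 − 1/RR.
PN = (7.823 − 1) / 7.823 = 6.823 / 7.823 ≈ 0.8722

PN ≈ 0.872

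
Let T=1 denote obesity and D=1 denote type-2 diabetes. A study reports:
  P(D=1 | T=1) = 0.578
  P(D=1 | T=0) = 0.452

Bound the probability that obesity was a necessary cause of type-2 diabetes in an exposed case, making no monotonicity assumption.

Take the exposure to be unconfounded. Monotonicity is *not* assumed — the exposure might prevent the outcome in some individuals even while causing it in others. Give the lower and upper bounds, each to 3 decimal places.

0.218 ≤ PN ≤ 0.948

Let p₁ = 0.578, p₀ = 0.452.
Under exogeneity alone the bounds on PN are max{0,(p₁−p₀)/p₁} ≤ PN ≤ min{1,(1−p₀)/p₁}.
  lower = (p₁ − p₀)/p₁ = 0.126 / 0.578 ≈ 0.2180
  upper = min{1, (1 − p₀)/p₁} = 0.548 / 0.578 ≈ 0.9481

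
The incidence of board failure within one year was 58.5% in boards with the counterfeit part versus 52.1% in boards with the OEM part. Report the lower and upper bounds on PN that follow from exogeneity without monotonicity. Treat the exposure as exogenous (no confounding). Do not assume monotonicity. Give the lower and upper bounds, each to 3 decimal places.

0.109 ≤ PN ≤ 0.819

p₁ = 0.585, p₀ = 0.521.
Under exogeneity alone the bounds on PN are max{0,(p₁−p₀)/p₁} ≤ PN ≤ min{1,(1−p₀)/p₁}.
  lower = (p₁ − p₀)/p₁ = 0.064 / 0.585 ≈ 0.1094
  upper = min{1, (1 − p₀)/p₁} = 0.479 / 0.585 ≈ 0.8188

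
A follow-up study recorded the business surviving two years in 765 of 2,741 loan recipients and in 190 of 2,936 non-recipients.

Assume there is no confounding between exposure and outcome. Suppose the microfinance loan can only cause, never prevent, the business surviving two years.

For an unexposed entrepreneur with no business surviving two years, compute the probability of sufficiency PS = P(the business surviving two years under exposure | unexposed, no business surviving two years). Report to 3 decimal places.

PS ≈ 0.229

p₁ = P(outcome | exposed) = 765/2741 = 0.2791
p₀ = P(outcome | unexposed) = 190/2936 = 0.064714
Under exogeneity and monotonicity, PS = (p₁ − p₀) / (1 − p₀).
PS = (0.2791 − 0.064714) / (1 − 0.064714) = 0.21438 / 0.93529 ≈ 0.2292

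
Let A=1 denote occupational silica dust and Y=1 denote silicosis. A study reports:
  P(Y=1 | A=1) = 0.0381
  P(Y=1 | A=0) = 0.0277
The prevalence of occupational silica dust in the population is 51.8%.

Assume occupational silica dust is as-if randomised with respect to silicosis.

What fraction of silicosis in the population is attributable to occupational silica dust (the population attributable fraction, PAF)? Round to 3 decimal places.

Let p₁ = 0.0381, p₀ = 0.0277.
Overall risk P(Y=1) = π·p₁ + (1−π)·p₀ = 0.518×0.0381 + 0.482×0.0277 = 0.033087.
Under exogeneity, PAF = [P(Y=1) − p₀] / P(Y=1).
PAF = (0.033087 − 0.0277) / 0.033087 ≈ 0.1628

PAF ≈ 0.163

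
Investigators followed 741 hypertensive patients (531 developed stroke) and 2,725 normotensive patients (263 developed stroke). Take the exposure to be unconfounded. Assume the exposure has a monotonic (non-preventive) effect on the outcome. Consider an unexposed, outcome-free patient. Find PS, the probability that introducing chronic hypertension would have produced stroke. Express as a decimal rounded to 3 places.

PS ≈ 0.686

p₁ = P(outcome | exposed) = 531/741 = 0.7166
p₀ = P(outcome | unexposed) = 263/2725 = 0.096514
Under exogeneity and monotonicity, PS = (p₁ − p₀) / (1 − p₀).
PS = (0.7166 − 0.096514) / (1 − 0.096514) = 0.62009 / 0.90349 ≈ 0.6863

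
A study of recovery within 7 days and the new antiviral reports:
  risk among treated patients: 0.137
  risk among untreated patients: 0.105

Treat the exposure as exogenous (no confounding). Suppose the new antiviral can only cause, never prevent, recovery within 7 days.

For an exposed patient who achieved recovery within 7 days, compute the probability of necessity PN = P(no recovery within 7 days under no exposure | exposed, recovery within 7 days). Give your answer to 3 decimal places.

Let p₁ = 0.137, p₀ = 0.105.
Under exogeneity and monotonicity, PN = (p₁ − p₀) / p₁.
PN = (0.137 − 0.105) / 0.137 = 0.032 / 0.137 ≈ 0.2336

PN ≈ 0.234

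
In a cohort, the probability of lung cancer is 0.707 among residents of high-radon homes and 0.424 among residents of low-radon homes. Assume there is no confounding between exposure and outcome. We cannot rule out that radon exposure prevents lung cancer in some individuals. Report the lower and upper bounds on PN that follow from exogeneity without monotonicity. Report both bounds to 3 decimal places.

0.400 ≤ PN ≤ 0.815

Let p₁ = 0.707, p₀ = 0.424.
Under exogeneity alone the bounds on PN are max{0,(p₁−p₀)/p₁} ≤ PN ≤ min{1,(1−p₀)/p₁}.
  lower = (p₁ − p₀)/p₁ = 0.283 / 0.707 ≈ 0.4003
  upper = min{1, (1 − p₀)/p₁} = 0.576 / 0.707 ≈ 0.8147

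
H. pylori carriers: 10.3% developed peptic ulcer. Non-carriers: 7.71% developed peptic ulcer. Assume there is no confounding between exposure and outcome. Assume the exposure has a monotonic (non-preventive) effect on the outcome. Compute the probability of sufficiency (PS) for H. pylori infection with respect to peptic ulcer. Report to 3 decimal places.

PS ≈ 0.028

p₁ = 0.103, p₀ = 0.0771.
Under exogeneity and monotonicity, PS = (p₁ − p₀) / (1 − p₀).
PS = (0.103 − 0.0771) / (1 − 0.0771) = 0.0259 / 0.9229 ≈ 0.0281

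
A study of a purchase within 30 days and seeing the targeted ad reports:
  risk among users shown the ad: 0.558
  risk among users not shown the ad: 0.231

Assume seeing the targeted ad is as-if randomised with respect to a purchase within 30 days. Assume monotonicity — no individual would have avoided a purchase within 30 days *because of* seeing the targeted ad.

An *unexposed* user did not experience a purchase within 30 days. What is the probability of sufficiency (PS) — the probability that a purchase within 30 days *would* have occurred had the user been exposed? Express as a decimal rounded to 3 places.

PS ≈ 0.425

Let p₁ = 0.558, p₀ = 0.231.
Under exogeneity and monotonicity, PS = (p₁ − p₀) / (1 − p₀).
PS = (0.558 − 0.231) / (1 − 0.231) = 0.327 / 0.769 ≈ 0.4252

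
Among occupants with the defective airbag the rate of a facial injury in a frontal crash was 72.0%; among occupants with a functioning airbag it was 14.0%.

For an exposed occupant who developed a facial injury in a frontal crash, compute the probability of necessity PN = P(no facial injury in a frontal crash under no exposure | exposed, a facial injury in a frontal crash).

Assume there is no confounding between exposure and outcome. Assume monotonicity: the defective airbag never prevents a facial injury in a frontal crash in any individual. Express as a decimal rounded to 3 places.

p₁ = 0.72, p₀ = 0.14.
Under exogeneity and monotonicity, PN = (p₁ − p₀) / p₁.
PN = (0.72 − 0.14) / 0.72 = 0.58 / 0.72 ≈ 0.8056

PN ≈ 0.806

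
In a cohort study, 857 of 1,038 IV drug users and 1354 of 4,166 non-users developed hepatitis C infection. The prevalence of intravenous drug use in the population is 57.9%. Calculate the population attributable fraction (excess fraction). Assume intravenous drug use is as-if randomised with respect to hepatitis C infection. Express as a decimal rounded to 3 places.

p₁ = P(outcome | exposed) = 857/1038 = 0.82563
p₀ = P(outcome | unexposed) = 1354/4166 = 0.32501
Overall risk P(Y=1) = π·p₁ + (1−π)·p₀ = 0.579×0.82563 + 0.421×0.32501 = 0.61487.
Under exogeneity, PAF = [P(Y=1) − p₀] / P(Y=1).
PAF = (0.61487 − 0.32501) / 0.61487 ≈ 0.4714

PAF ≈ 0.471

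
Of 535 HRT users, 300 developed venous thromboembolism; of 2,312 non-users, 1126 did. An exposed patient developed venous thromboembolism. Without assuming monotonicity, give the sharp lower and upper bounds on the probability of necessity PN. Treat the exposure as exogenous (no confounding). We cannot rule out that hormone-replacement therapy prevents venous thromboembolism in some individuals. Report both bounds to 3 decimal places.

0.131 ≤ PN ≤ 0.915

p₁ = P(outcome | exposed) = 300/535 = 0.56075
p₀ = P(outcome | unexposed) = 1126/2312 = 0.48702
Under exogeneity alone the bounds on PN are max{0,(p₁−p₀)/p₁} ≤ PN ≤ min{1,(1−p₀)/p₁}.
  lower = (p₁ − p₀)/p₁ = 0.073723 / 0.56075 ≈ 0.1315
  upper = min{1, (1 − p₀)/p₁} = 0.51298 / 0.56075 ≈ 0.9148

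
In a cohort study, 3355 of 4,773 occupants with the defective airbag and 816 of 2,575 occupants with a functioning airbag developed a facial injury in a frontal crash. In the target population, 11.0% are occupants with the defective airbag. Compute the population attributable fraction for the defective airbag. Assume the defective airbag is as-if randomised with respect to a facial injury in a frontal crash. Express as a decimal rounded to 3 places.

PAF ≈ 0.118

p₁ = P(outcome | exposed) = 3355/4773 = 0.70291
p₀ = P(outcome | unexposed) = 816/2575 = 0.31689
Overall risk P(Y=1) = π·p₁ + (1−π)·p₀ = 0.11×0.70291 + 0.89×0.31689 = 0.35936.
Under exogeneity, PAF = [P(Y=1) − p₀] / P(Y=1).
PAF = (0.35936 − 0.31689) / 0.35936 ≈ 0.1182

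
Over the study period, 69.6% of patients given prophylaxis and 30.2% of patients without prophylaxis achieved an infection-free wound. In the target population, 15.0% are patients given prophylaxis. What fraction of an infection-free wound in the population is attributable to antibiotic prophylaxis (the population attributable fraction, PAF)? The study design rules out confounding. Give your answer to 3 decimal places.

PAF ≈ 0.164

p₁ = 0.696, p₀ = 0.302.
Overall risk P(Y=1) = π·p₁ + (1−π)·p₀ = 0.15×0.696 + 0.85×0.302 = 0.3611.
Under exogeneity, PAF = [P(Y=1) − p₀] / P(Y=1).
PAF = (0.3611 − 0.302) / 0.3611 ≈ 0.1637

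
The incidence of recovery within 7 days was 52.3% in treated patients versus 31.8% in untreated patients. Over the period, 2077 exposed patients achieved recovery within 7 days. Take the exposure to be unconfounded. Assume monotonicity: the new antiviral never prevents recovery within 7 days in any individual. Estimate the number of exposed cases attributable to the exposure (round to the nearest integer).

about 814 cases

p₁ = 0.523, p₀ = 0.318.
PN = (p₁ − p₀)/p₁ = (0.523 − 0.318) / 0.523 ≈ 0.39197.
Attributable cases ≈ PN × (exposed cases) = 0.39197 × 2077 ≈ 814.12.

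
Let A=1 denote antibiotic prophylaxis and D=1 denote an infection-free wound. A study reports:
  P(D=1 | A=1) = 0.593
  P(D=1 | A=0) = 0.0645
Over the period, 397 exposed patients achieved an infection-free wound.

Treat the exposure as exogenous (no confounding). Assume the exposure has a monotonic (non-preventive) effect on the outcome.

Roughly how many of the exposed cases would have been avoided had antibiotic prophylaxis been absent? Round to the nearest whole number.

Let p₁ = 0.593, p₀ = 0.0645.
PN = (p₁ − p₀)/p₁ = (0.593 − 0.0645) / 0.593 ≈ 0.89123.
Attributable cases ≈ PN × (exposed cases) = 0.89123 × 397 ≈ 353.82.

about 354 cases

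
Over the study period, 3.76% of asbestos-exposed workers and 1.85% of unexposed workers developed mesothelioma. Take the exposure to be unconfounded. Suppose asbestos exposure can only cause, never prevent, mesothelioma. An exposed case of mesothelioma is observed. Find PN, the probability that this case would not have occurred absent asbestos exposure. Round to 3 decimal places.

PN ≈ 0.508

p₁ = 0.0376, p₀ = 0.0185.
Under exogeneity and monotonicity, PN = (p₁ − p₀) / p₁.
PN = (0.0376 − 0.0185) / 0.0376 = 0.0191 / 0.0376 ≈ 0.5080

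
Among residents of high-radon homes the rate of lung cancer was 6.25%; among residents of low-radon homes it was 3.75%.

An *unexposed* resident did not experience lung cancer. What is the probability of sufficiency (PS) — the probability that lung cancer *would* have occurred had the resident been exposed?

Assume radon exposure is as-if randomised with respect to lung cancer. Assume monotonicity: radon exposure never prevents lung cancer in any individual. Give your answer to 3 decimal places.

p₁ = 0.0625, p₀ = 0.0375.
Under exogeneity and monotonicity, PS = (p₁ − p₀) / (1 − p₀).
PS = (0.0625 − 0.0375) / (1 − 0.0375) = 0.025 / 0.9625 ≈ 0.0260

PS ≈ 0.026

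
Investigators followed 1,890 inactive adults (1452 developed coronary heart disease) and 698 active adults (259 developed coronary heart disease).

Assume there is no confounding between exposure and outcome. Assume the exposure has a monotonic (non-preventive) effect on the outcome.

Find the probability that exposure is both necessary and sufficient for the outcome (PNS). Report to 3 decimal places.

PNS ≈ 0.397

p₁ = P(outcome | exposed) = 1452/1890 = 0.76825
p₀ = P(outcome | unexposed) = 259/698 = 0.37106
Under exogeneity and monotonicity, PNS = p₁ − p₀.
PNS = 0.76825 − 0.37106 = 0.39719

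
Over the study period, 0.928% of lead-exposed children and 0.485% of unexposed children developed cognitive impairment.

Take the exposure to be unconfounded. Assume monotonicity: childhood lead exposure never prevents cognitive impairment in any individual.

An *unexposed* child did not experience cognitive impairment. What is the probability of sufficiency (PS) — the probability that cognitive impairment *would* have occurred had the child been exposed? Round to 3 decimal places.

p₁ = 0.00928, p₀ = 0.00485.
Under exogeneity and monotonicity, PS = (p₁ − p₀) / (1 − p₀).
PS = (0.00928 − 0.00485) / (1 − 0.00485) = 0.00443 / 0.99515 ≈ 0.0045

PS ≈ 0.004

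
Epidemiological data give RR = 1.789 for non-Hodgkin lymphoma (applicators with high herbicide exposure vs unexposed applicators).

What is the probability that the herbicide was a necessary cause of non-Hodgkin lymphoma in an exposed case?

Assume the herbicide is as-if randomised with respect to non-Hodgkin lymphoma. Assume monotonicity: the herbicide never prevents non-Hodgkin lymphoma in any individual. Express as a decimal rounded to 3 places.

PN ≈ 0.441

Under exogeneity and monotonicity, PN = (RR − 1) / RR = 1 − 1/RR.
PN = (1.789 − 1) / 1.789 = 0.789 / 1.789 ≈ 0.4410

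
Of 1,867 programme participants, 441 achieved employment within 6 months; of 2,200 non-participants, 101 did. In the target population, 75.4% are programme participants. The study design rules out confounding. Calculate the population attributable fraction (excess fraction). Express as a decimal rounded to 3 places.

PAF ≈ 0.758

p₁ = P(outcome | exposed) = 441/1867 = 0.23621
p₀ = P(outcome | unexposed) = 101/2200 = 0.045909
Overall risk P(Y=1) = π·p₁ + (1−π)·p₀ = 0.754×0.23621 + 0.246×0.045909 = 0.18939.
Under exogeneity, PAF = [P(Y=1) − p₀] / P(Y=1).
PAF = (0.18939 − 0.045909) / 0.18939 ≈ 0.7576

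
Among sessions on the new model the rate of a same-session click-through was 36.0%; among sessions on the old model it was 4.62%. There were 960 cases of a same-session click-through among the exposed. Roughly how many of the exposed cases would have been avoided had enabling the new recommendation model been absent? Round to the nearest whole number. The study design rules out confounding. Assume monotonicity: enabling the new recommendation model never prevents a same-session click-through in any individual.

p₁ = 0.36, p₀ = 0.0462.
PN = (p₁ − p₀)/p₁ = (0.36 − 0.0462) / 0.36 ≈ 0.87167.
Attributable cases ≈ PN × (exposed cases) = 0.87167 × 960 ≈ 836.80.

about 837 cases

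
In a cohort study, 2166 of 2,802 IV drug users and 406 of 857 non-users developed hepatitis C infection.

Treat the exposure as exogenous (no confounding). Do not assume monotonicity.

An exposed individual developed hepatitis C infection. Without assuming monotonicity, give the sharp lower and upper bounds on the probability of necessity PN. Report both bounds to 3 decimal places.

0.387 ≤ PN ≤ 0.681

p₁ = P(outcome | exposed) = 2166/2802 = 0.77302
p₀ = P(outcome | unexposed) = 406/857 = 0.47375
Under exogeneity alone the bounds on PN are max{0,(p₁−p₀)/p₁} ≤ PN ≤ min{1,(1−p₀)/p₁}.
  lower = (p₁ − p₀)/p₁ = 0.29927 / 0.77302 ≈ 0.3871
  upper = min{1, (1 − p₀)/p₁} = 0.52625 / 0.77302 ≈ 0.6808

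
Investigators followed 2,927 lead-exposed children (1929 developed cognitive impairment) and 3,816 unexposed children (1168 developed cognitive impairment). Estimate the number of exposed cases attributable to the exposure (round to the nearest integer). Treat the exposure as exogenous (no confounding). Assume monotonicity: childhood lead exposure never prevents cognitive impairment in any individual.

p₁ = P(outcome | exposed) = 1929/2927 = 0.65904
p₀ = P(outcome | unexposed) = 1168/3816 = 0.30608
PN = (p₁ − p₀)/p₁ = (0.65904 − 0.30608) / 0.65904 ≈ 0.53556.
Attributable cases ≈ PN × (exposed cases) = 0.53556 × 1929 ≈ 1033.10.

about 1033 cases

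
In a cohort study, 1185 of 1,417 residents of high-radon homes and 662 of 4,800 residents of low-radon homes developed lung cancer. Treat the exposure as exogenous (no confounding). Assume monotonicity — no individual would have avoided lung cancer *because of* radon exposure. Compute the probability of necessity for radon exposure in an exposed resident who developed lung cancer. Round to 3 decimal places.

p₁ = P(outcome | exposed) = 1185/1417 = 0.83627
p₀ = P(outcome | unexposed) = 662/4800 = 0.13792
Under exogeneity and monotonicity, PN = (p₁ − p₀) / p₁.
PN = (0.83627 − 0.13792) / 0.83627 = 0.69836 / 0.83627 ≈ 0.8351

PN ≈ 0.835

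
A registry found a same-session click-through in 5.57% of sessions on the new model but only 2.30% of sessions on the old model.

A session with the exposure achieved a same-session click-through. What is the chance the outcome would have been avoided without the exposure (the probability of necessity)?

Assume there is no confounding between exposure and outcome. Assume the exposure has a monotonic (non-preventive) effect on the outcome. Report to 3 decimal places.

p₁ = 0.0557, p₀ = 0.023.
Under exogeneity and monotonicity, PN = (p₁ − p₀) / p₁.
PN = (0.0557 − 0.023) / 0.0557 = 0.0327 / 0.0557 ≈ 0.5871

PN ≈ 0.587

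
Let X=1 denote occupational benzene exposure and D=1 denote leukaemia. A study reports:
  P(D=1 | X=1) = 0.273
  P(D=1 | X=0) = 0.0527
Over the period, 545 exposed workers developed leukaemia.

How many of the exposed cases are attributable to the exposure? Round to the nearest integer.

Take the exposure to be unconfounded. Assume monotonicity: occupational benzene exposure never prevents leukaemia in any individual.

Let p₁ = 0.273, p₀ = 0.0527.
PN = (p₁ − p₀)/p₁ = (0.273 − 0.0527) / 0.273 ≈ 0.80696.
Attributable cases ≈ PN × (exposed cases) = 0.80696 × 545 ≈ 439.79.

about 440 cases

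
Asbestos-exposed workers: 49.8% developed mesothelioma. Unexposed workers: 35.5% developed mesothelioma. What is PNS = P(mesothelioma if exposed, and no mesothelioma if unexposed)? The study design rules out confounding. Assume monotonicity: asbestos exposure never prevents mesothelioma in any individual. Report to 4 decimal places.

PNS ≈ 0.1430

p₁ = 0.498, p₀ = 0.355.
Under exogeneity and monotonicity, PNS = p₁ − p₀.
PNS = 0.498 − 0.355 = 0.143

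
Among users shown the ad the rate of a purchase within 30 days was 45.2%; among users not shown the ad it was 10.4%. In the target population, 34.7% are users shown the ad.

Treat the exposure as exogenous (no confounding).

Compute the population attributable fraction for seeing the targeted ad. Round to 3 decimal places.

p₁ = 0.452, p₀ = 0.104.
Overall risk P(Y=1) = π·p₁ + (1−π)·p₀ = 0.347×0.452 + 0.653×0.104 = 0.22476.
Under exogeneity, PAF = [P(Y=1) − p₀] / P(Y=1).
PAF = (0.22476 − 0.104) / 0.22476 ≈ 0.5373

PAF ≈ 0.537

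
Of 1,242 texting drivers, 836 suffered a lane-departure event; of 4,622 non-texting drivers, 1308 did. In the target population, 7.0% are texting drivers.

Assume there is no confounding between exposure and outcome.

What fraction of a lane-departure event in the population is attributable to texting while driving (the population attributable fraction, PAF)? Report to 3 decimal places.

PAF ≈ 0.088

p₁ = P(outcome | exposed) = 836/1242 = 0.67311
p₀ = P(outcome | unexposed) = 1308/4622 = 0.28299
Overall risk P(Y=1) = π·p₁ + (1−π)·p₀ = 0.07×0.67311 + 0.93×0.28299 = 0.3103.
Under exogeneity, PAF = [P(Y=1) − p₀] / P(Y=1).
PAF = (0.3103 − 0.28299) / 0.3103 ≈ 0.0880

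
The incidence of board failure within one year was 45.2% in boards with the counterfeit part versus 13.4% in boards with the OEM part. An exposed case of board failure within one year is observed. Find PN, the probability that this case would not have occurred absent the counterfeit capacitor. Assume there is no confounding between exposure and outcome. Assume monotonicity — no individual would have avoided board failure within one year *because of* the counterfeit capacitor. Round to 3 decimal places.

p₁ = 0.452, p₀ = 0.134.
Under exogeneity and monotonicity, PN = (p₁ − p₀) / p₁.
PN = (0.452 − 0.134) / 0.452 = 0.318 / 0.452 ≈ 0.7035

PN ≈ 0.704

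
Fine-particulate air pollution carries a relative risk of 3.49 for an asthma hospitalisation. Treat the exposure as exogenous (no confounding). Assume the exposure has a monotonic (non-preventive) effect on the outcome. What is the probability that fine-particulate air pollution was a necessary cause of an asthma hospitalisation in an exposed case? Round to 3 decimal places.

PN ≈ 0.713

Under exogeneity and monotonicity, PN = (RR − 1) / RR = 1 − 1/RR.
PN = (3.49 − 1) / 3.49 = 2.49 / 3.49 ≈ 0.7135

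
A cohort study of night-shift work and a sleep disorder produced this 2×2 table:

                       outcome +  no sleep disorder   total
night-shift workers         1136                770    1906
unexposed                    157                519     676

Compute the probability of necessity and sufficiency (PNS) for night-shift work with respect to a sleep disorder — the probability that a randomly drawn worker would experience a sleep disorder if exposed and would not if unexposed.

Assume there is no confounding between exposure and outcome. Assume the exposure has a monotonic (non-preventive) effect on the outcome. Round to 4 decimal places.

PNS ≈ 0.3638

p₁ = P(outcome | exposed) = 1136/1906 = 0.59601
p₀ = P(outcome | unexposed) = 157/676 = 0.23225
Under exogeneity and monotonicity, PNS = p₁ − p₀.
PNS = 0.59601 − 0.23225 = 0.36376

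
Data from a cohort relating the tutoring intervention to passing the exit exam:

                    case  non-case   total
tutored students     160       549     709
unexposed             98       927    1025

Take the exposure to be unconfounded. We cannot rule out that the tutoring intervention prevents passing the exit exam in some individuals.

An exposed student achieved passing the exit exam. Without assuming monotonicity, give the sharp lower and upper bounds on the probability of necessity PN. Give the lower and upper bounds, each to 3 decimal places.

0.576 ≤ PN ≤ 1.000

p₁ = P(outcome | exposed) = 160/709 = 0.22567
p₀ = P(outcome | unexposed) = 98/1025 = 0.09561
Under exogeneity alone the bounds on PN are max{0,(p₁−p₀)/p₁} ≤ PN ≤ min{1,(1−p₀)/p₁}.
  lower = (p₁ − p₀)/p₁ = 0.13006 / 0.22567 ≈ 0.5763
  upper = min{1, (1 − p₀)/p₁} = 0.90439 / 0.22567 ≈ 4.0076 → capped at 1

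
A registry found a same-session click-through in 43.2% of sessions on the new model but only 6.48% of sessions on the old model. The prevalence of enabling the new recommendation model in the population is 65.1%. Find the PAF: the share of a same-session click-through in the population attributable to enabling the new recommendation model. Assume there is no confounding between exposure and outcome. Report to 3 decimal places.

p₁ = 0.432, p₀ = 0.0648.
Overall risk P(Y=1) = π·p₁ + (1−π)·p₀ = 0.651×0.432 + 0.349×0.0648 = 0.30385.
Under exogeneity, PAF = [P(Y=1) − p₀] / P(Y=1).
PAF = (0.30385 − 0.0648) / 0.30385 ≈ 0.7867

PAF ≈ 0.787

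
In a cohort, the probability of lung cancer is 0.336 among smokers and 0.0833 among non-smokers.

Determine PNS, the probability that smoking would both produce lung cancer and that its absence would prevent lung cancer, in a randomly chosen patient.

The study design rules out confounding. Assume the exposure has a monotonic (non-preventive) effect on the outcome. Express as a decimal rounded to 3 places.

Let p₁ = 0.336, p₀ = 0.0833.
Under exogeneity and monotonicity, PNS = p₁ − p₀.
PNS = 0.336 − 0.0833 = 0.2527

PNS ≈ 0.253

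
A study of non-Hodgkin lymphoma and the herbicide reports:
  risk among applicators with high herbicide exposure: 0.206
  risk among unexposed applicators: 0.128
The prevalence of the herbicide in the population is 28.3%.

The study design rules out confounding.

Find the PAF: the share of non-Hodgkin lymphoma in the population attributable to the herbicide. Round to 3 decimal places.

Let p₁ = 0.206, p₀ = 0.128.
Overall risk P(Y=1) = π·p₁ + (1−π)·p₀ = 0.283×0.206 + 0.717×0.128 = 0.15007.
Under exogeneity, PAF = [P(Y=1) − p₀] / P(Y=1).
PAF = (0.15007 − 0.128) / 0.15007 ≈ 0.1471

PAF ≈ 0.147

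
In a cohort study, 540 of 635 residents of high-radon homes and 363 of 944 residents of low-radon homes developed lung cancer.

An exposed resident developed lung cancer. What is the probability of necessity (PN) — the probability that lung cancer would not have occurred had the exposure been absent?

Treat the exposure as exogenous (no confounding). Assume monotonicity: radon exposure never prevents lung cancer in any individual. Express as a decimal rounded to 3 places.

p₁ = P(outcome | exposed) = 540/635 = 0.85039
p₀ = P(outcome | unexposed) = 363/944 = 0.38453
Under exogeneity and monotonicity, PN = (p₁ − p₀) / p₁.
PN = (0.85039 − 0.38453) / 0.85039 = 0.46586 / 0.85039 ≈ 0.5478

PN ≈ 0.548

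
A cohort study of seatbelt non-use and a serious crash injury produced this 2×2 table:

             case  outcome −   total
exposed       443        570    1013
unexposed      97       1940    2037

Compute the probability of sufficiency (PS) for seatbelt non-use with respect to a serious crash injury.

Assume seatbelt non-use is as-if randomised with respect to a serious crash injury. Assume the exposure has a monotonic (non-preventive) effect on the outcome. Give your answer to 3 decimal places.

p₁ = P(outcome | exposed) = 443/1013 = 0.43731
p₀ = P(outcome | unexposed) = 97/2037 = 0.047619
Under exogeneity and monotonicity, PS = (p₁ − p₀) / (1 − p₀).
PS = (0.43731 − 0.047619) / (1 − 0.047619) = 0.3897 / 0.95238 ≈ 0.4092

PS ≈ 0.409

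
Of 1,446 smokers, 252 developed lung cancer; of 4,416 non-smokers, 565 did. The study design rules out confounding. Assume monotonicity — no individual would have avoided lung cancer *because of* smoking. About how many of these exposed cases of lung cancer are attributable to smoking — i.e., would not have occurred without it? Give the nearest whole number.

p₁ = P(outcome | exposed) = 252/1446 = 0.17427
p₀ = P(outcome | unexposed) = 565/4416 = 0.12794
PN = (p₁ − p₀)/p₁ = (0.17427 − 0.12794) / 0.17427 ≈ 0.26585.
Attributable cases ≈ PN × (exposed cases) = 0.26585 × 252 ≈ 66.99.

about 67 cases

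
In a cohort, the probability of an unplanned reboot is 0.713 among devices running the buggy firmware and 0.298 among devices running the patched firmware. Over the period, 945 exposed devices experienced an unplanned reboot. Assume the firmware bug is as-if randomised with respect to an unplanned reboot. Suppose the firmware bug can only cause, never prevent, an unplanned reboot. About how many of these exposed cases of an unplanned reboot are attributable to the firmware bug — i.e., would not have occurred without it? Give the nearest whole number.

Let p₁ = 0.713, p₀ = 0.298.
PN = (p₁ − p₀)/p₁ = (0.713 − 0.298) / 0.713 ≈ 0.58205.
Attributable cases ≈ PN × (exposed cases) = 0.58205 × 945 ≈ 550.04.

about 550 cases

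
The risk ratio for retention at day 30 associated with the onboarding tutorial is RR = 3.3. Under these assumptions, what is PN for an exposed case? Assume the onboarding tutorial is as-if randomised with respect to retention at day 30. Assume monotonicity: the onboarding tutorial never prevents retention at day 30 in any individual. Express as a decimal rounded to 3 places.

PN ≈ 0.697

Under exogeneity and monotonicity, PN = (RR − 1) / RR = 1 − 1/RR.
PN = (3.3 − 1) / 3.3 = 2.3 / 3.3 ≈ 0.6970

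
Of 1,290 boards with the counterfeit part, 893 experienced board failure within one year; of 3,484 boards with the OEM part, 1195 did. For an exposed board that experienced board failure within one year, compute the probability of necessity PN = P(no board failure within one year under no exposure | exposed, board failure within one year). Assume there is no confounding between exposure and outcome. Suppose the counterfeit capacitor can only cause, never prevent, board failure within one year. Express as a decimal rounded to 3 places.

p₁ = P(outcome | exposed) = 893/1290 = 0.69225
p₀ = P(outcome | unexposed) = 1195/3484 = 0.343
Under exogeneity and monotonicity, PN = (p₁ − p₀) / p₁.
PN = (0.69225 − 0.343) / 0.69225 = 0.34925 / 0.69225 ≈ 0.5045

PN ≈ 0.505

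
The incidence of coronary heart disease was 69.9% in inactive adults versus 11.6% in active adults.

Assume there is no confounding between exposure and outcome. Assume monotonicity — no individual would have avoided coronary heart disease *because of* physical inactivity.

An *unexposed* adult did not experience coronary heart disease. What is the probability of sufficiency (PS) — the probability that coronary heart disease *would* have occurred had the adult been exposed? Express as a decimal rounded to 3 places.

p₁ = 0.699, p₀ = 0.116.
Under exogeneity and monotonicity, PS = (p₁ − p₀) / (1 − p₀).
PS = (0.699 − 0.116) / (1 − 0.116) = 0.583 / 0.884 ≈ 0.6595

PS ≈ 0.660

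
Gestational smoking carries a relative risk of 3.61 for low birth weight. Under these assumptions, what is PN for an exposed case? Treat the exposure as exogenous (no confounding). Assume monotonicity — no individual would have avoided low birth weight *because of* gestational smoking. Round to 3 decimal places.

Under exogeneity and monotonicity, PN = (RR − 1) / RR = 1 − 1/RR.
PN = (3.61 − 1) / 3.61 = 2.61 / 3.61 ≈ 0.7230

PN ≈ 0.723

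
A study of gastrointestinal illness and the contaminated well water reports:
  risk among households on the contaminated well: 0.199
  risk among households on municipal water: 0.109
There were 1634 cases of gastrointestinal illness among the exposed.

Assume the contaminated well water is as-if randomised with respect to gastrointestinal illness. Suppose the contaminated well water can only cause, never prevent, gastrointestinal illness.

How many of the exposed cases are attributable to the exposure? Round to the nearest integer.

Let p₁ = 0.199, p₀ = 0.109.
PN = (p₁ − p₀)/p₁ = (0.199 − 0.109) / 0.199 ≈ 0.45226.
Attributable cases ≈ PN × (exposed cases) = 0.45226 × 1634 ≈ 738.99.

about 739 cases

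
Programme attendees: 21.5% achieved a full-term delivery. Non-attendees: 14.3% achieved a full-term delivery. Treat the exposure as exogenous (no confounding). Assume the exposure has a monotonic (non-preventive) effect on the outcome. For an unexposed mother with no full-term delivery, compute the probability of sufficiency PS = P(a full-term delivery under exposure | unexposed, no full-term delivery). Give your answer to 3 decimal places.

PS ≈ 0.084

p₁ = 0.215, p₀ = 0.143.
Under exogeneity and monotonicity, PS = (p₁ − p₀) / (1 − p₀).
PS = (0.215 − 0.143) / (1 − 0.143) = 0.072 / 0.857 ≈ 0.0840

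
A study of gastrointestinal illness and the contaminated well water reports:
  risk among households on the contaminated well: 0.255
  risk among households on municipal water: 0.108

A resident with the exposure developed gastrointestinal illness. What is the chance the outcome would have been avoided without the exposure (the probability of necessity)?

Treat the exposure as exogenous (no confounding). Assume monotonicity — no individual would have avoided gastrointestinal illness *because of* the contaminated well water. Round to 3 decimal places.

PN ≈ 0.576

Let p₁ = 0.255, p₀ = 0.108.
Under exogeneity and monotonicity, PN = (p₁ − p₀) / p₁.
PN = (0.255 − 0.108) / 0.255 = 0.147 / 0.255 ≈ 0.5765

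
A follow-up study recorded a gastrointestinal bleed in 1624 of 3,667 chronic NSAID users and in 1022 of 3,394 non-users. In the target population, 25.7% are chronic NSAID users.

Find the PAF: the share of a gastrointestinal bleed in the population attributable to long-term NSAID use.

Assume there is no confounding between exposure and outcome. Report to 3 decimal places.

p₁ = P(outcome | exposed) = 1624/3667 = 0.44287
p₀ = P(outcome | unexposed) = 1022/3394 = 0.30112
Overall risk P(Y=1) = π·p₁ + (1−π)·p₀ = 0.257×0.44287 + 0.743×0.30112 = 0.33755.
Under exogeneity, PAF = [P(Y=1) − p₀] / P(Y=1).
PAF = (0.33755 − 0.30112) / 0.33755 ≈ 0.1079

PAF ≈ 0.108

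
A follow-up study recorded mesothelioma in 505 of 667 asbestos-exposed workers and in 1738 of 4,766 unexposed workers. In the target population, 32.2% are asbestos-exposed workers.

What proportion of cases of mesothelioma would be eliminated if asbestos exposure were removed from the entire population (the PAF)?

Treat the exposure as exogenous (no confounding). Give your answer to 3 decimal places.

PAF ≈ 0.257

p₁ = P(outcome | exposed) = 505/667 = 0.75712
p₀ = P(outcome | unexposed) = 1738/4766 = 0.36467
Overall risk P(Y=1) = π·p₁ + (1−π)·p₀ = 0.322×0.75712 + 0.678×0.36467 = 0.49104.
Under exogeneity, PAF = [P(Y=1) − p₀] / P(Y=1).
PAF = (0.49104 − 0.36467) / 0.49104 ≈ 0.2574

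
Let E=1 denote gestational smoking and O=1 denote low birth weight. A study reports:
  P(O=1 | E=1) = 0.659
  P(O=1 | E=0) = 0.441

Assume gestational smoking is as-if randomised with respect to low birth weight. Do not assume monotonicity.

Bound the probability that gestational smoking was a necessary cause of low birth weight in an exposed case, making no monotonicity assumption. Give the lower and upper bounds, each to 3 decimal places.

0.331 ≤ PN ≤ 0.848

Let p₁ = 0.659, p₀ = 0.441.
Under exogeneity alone the bounds on PN are max{0,(p₁−p₀)/p₁} ≤ PN ≤ min{1,(1−p₀)/p₁}.
  lower = (p₁ − p₀)/p₁ = 0.218 / 0.659 ≈ 0.3308
  upper = min{1, (1 − p₀)/p₁} = 0.559 / 0.659 ≈ 0.8483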